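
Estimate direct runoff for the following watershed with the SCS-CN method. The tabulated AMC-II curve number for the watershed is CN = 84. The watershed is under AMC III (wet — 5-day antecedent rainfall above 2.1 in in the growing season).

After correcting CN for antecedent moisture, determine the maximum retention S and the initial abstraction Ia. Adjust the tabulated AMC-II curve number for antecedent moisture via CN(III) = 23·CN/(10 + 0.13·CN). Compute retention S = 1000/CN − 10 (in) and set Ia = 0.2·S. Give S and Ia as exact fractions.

CN(III) from CN(II)=84: (23·84)/(10 + 0.13·84) = 48300/523 ≈ 92.352
S = 1000/(48300/523) − 10 = 400/483 in ≈ 0.828 in
Initial abstraction Ia = S/5 = (400/483)/5 = 80/483 ≈ 0.166 in

S = 400/483 in ≈ 0.828 in; Ia = 80/483 in ≈ 0.166 in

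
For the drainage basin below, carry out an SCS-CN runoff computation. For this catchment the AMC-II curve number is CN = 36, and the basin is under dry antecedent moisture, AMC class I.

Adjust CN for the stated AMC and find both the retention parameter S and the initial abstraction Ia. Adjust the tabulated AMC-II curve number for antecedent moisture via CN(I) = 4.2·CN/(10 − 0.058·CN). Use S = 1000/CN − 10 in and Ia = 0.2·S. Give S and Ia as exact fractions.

S = 8000/189 in ≈ 42.328 in; Ia = 1600/189 in ≈ 8.466 in

Adjust CN=36 to AMC I: 4.2·36/(10 − 0.058·36) → (756/5) ÷ (989/125) = 18900/989 ≈ 19.110
S = 1000/(18900/989) − 10 = 8000/189 in ≈ 42.328 in
Ia = 0.2·(8000/189) = 1600/189 in ≈ 8.466 in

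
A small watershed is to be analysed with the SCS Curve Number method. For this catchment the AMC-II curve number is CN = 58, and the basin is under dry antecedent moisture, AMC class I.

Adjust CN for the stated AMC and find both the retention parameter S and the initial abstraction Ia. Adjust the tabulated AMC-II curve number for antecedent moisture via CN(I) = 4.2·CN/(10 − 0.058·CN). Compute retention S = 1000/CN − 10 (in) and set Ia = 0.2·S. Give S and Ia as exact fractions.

Dry (AMC I): CN(I) = 4.2·58/(10 − 0.058·58) = (1218/5)/(1659/250) = 2900/79 ≈ 36.709
S = 1000/(2900/79) − 10 = 500/29 in ≈ 17.241 in
Initial abstraction Ia = S/5 = (500/29)/5 = 100/29 ≈ 3.448 in

S = 500/29 in ≈ 17.241 in; Ia = 100/29 in ≈ 3.448 in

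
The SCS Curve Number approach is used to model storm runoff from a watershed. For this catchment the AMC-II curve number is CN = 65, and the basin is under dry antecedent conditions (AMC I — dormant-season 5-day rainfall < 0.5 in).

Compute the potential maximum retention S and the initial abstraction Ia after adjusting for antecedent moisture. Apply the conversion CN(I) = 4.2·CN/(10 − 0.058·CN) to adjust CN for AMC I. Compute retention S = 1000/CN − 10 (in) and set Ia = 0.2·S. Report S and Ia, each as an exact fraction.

Adjust CN=65 to AMC I: 4.2·65/(10 − 0.058·65) → 273 ÷ (623/100) = 3900/89 ≈ 43.820
Max retention: S = 1000/(3900/89) − 10 = 500/39 in (≈ 12.821 in)
Ia = 0.2S: 0.2·12.821 = 2.564 in (exactly 100/39)

S = 500/39 in ≈ 12.821 in; Ia = 100/39 in ≈ 2.564 in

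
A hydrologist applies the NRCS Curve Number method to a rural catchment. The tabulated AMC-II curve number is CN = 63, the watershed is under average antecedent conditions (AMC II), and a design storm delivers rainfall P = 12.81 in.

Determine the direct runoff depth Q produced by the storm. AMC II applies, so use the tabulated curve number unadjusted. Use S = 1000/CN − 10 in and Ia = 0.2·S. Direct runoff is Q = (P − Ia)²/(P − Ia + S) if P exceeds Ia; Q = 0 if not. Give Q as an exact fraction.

Average conditions: CN = 63 (no AMC adjustment).
Max retention: S = 1000/63 − 10 = 370/63 in (≈ 5.873 in)
Ia = 0.2S: 0.2·5.873 = 1.175 in (exactly 74/63)
Since P=12.810 > Ia=1.175: effective rainfall P−Ia = 73303/6300 in
Q: (73303/6300)² ÷ (110303/6300) = 5373329809/694908900 in (≈ 7.732 in)

Q = 5373329809/694908900 in ≈ 7.732 in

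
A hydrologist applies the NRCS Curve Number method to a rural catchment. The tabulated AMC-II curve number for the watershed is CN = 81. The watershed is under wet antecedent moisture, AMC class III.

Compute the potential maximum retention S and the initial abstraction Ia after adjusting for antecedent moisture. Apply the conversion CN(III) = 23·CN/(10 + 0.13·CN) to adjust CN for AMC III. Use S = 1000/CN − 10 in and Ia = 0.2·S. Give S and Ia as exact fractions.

S = 1900/1863 in ≈ 1.020 in; Ia = 380/1863 in ≈ 0.204 in

CN(III) from CN(II)=81: (23·81)/(10 + 0.13·81) = 186300/2053 ≈ 90.745
Retention S: 1000/CN − 10 with CN=90.745 → S = 1900/1863 ≈ 1.020 in
Ia = 0.2S: 0.2·1.020 = 0.204 in (exactly 380/1863)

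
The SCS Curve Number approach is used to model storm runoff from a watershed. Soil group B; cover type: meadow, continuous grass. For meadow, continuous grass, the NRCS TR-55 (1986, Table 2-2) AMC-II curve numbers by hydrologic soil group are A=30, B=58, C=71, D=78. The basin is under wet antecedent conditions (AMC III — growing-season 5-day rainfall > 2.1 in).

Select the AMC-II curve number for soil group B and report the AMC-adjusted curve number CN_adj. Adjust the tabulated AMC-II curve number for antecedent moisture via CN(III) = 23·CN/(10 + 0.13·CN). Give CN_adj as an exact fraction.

CN_adj = 66700/877 ≈ 76.055

NRCS table: meadow, continuous grass, soil group B → CN(II) = 58
CN(III) from CN(II)=58: (23·58)/(10 + 0.13·58) = 66700/877 ≈ 76.055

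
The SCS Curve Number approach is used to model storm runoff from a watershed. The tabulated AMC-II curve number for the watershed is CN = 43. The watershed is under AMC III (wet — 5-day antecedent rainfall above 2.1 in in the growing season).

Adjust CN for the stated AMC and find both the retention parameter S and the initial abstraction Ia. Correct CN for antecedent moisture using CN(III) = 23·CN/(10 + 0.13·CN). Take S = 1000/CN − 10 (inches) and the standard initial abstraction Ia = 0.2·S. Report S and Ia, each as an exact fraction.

S = 5700/989 in ≈ 5.763 in; Ia = 1140/989 in ≈ 1.153 in

Adjust CN=43 to AMC III: 23·43/(10 + 0.13·43) → 989 ÷ (1559/100) = 98900/1559 ≈ 63.438
Retention S: 1000/CN − 10 with CN=63.438 → S = 5700/989 ≈ 5.763 in
Initial abstraction Ia = S/5 = (5700/989)/5 = 1140/989 ≈ 1.153 in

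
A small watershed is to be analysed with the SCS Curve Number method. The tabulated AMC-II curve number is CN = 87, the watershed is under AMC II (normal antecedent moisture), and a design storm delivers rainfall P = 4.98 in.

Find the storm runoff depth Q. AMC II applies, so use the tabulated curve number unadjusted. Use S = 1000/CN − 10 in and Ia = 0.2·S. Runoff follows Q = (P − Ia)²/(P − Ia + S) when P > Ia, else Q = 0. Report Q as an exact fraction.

Average conditions: CN = 87 (no AMC adjustment).
S = 1000/87 − 10 = 130/87 in ≈ 1.494 in
Initial abstraction Ia = S/5 = (130/87)/5 = 26/87 ≈ 0.299 in
P − Ia = 4.980 − 0.299 = 20363/4350 ≈ 4.681 in (> 0, runoff occurs)
Q = (20363/4350)²/((20363/4350) + 130/87) = (414651769/18922500)/(26863/4350) = 414651769/116854050 in ≈ 3.548 in

Q = 414651769/116854050 in ≈ 3.548 in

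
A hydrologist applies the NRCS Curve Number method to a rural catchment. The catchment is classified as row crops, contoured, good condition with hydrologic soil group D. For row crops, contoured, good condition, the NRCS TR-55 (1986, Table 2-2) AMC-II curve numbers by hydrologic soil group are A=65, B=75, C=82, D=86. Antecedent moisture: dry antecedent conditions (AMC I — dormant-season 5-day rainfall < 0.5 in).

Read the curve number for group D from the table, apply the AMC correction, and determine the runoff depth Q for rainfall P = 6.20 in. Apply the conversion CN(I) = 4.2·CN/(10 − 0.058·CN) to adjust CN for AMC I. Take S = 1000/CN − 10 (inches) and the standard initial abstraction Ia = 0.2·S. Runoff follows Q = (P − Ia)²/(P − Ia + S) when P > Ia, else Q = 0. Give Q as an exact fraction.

NRCS table: row crops, contoured, good condition, soil group D → CN(II) = 86
Adjust CN=86 to AMC I: 4.2·86/(10 − 0.058·86) → (1806/5) ÷ (1253/250) = 12900/179 ≈ 72.067
Retention S: 1000/CN − 10 with CN=72.067 → S = 500/129 ≈ 3.876 in
Ia = 0.2·(500/129) = 100/129 in ≈ 0.775 in
Since P=6.200 > Ia=0.775: effective rainfall P−Ia = 3499/645 in
Runoff Q = (P−Ia)²/(P−Ia+S) = (5.425)²/(5.425+3.876) = 12243001/3869355 ≈ 3.164 in

Q = 12243001/3869355 in ≈ 3.164 in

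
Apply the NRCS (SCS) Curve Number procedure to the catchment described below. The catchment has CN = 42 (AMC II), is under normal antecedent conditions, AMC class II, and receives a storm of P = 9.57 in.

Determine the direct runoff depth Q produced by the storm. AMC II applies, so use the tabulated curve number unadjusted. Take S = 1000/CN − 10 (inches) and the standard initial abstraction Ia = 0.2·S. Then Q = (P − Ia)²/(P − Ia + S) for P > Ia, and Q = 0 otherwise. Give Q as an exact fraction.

AMC II — tabulated CN = 42 applies directly.
Retention S: 1000/CN − 10 with CN=42.000 → S = 290/21 ≈ 13.810 in
Ia = 0.2·(290/21) = 58/21 in ≈ 2.762 in
P − Ia = 9.570 − 2.762 = 14297/2100 ≈ 6.808 in (> 0, runoff occurs)
Q = (14297/2100)²/((14297/2100) + 290/21) = (204404209/4410000)/(43297/2100) = 7048421/3135300 in ≈ 2.248 in

Q = 7048421/3135300 in ≈ 2.248 in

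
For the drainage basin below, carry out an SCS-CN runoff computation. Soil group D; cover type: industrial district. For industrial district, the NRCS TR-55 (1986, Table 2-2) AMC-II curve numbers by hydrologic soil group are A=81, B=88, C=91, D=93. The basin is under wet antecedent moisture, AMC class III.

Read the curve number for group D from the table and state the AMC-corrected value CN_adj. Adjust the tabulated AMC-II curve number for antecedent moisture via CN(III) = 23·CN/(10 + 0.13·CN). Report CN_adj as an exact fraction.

NRCS table: industrial district, soil group D → CN(II) = 93
Adjust CN=93 to AMC III: 23·93/(10 + 0.13·93) → 2139 ÷ (2209/100) = 213900/2209 ≈ 96.831

CN_adj = 213900/2209 ≈ 96.831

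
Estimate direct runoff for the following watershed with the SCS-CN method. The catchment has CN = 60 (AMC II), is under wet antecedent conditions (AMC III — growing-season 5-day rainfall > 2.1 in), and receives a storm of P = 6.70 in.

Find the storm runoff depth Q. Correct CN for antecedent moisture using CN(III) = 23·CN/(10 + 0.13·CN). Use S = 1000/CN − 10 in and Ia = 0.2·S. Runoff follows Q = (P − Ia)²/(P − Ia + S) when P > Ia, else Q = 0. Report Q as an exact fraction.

Q = 17833729/4293870 in ≈ 4.153 in

Wet (AMC III): CN(III) = 23·60/(10 + 0.13·60) = 1380/(89/5) = 6900/89 ≈ 77.528
Retention S: 1000/CN − 10 with CN=77.528 → S = 200/69 ≈ 2.899 in
Ia = 0.2S: 0.2·2.899 = 0.580 in (exactly 40/69)
P − Ia = 6.700 − 0.580 = 4223/690 ≈ 6.120 in (> 0, runoff occurs)
Runoff Q = (P−Ia)²/(P−Ia+S) = (6.120)²/(6.120+2.899) = 17833729/4293870 ≈ 4.153 in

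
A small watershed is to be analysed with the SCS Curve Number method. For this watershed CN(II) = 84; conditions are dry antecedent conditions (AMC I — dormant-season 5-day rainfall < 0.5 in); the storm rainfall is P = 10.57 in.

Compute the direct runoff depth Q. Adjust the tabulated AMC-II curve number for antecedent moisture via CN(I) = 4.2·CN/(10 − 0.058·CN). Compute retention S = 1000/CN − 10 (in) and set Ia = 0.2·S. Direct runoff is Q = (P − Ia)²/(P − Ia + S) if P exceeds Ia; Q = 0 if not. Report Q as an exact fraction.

Adjust CN=84 to AMC I: 4.2·84/(10 − 0.058·84) → (1764/5) ÷ (641/125) = 44100/641 ≈ 68.799
Max retention: S = 1000/(44100/641) − 10 = 2000/441 in (≈ 4.535 in)
Ia = 0.2S: 0.2·4.535 = 0.907 in (exactly 400/441)
P − Ia = 10.570 − 0.907 = 426137/44100 ≈ 9.663 in (> 0, runoff occurs)
Q: (426137/44100)² ÷ (626137/44100) = 181592742769/27612641700 in (≈ 6.576 in)

Q = 181592742769/27612641700 in ≈ 6.576 in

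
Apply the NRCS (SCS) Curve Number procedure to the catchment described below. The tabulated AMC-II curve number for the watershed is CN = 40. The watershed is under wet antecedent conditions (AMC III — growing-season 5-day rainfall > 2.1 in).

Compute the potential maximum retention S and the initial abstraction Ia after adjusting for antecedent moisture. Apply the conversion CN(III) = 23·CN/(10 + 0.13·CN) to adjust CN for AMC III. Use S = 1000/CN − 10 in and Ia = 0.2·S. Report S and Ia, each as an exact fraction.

Wet (AMC III): CN(III) = 23·40/(10 + 0.13·40) = 920/(76/5) = 1150/19 ≈ 60.526
Max retention: S = 1000/(1150/19) − 10 = 150/23 in (≈ 6.522 in)
Ia = 0.2·(150/23) = 30/23 in ≈ 1.304 in

S = 150/23 in ≈ 6.522 in; Ia = 30/23 in ≈ 1.304 in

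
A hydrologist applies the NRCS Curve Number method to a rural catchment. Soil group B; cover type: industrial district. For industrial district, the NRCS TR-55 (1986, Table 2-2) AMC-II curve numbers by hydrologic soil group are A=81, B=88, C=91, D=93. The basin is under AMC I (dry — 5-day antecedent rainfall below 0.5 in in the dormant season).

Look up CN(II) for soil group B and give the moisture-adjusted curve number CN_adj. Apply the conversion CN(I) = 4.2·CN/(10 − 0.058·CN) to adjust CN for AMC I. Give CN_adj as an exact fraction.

CN_adj = 3850/51 ≈ 75.490

NRCS table: industrial district, soil group B → CN(II) = 88
Adjust CN=88 to AMC I: 4.2·88/(10 − 0.058·88) → (1848/5) ÷ (612/125) = 3850/51 ≈ 75.490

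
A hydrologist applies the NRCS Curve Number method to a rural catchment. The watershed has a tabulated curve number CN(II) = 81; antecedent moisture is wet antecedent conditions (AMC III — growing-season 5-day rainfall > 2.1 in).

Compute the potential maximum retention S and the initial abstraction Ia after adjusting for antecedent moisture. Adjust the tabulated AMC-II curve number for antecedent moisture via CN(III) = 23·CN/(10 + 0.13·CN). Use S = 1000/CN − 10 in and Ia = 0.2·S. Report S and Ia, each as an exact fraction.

S = 1900/1863 in ≈ 1.020 in; Ia = 380/1863 in ≈ 0.204 in

Wet (AMC III): CN(III) = 23·81/(10 + 0.13·81) = 1863/(2053/100) = 186300/2053 ≈ 90.745
Max retention: S = 1000/(186300/2053) − 10 = 1900/1863 in (≈ 1.020 in)
Initial abstraction Ia = S/5 = (1900/1863)/5 = 380/1863 ≈ 0.204 in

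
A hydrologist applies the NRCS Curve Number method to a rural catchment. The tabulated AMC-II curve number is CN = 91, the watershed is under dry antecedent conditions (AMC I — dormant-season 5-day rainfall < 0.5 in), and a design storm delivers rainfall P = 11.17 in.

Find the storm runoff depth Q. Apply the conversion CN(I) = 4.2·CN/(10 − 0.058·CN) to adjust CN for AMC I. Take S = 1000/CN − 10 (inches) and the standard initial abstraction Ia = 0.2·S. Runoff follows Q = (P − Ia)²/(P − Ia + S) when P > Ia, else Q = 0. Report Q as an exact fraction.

Q = 464481777841/52968397300 in ≈ 8.769 in

CN(I) from CN(II)=91: (4.2·91)/(10 − 0.058·91) = 63700/787 ≈ 80.940
Max retention: S = 1000/(63700/787) − 10 = 1500/637 in (≈ 2.355 in)
Ia = 0.2S: 0.2·2.355 = 0.471 in (exactly 300/637)
Since P=11.170 > Ia=0.471: effective rainfall P−Ia = 681529/63700 in
Runoff Q = (P−Ia)²/(P−Ia+S) = (10.699)²/(10.699+2.355) = 464481777841/52968397300 ≈ 8.769 in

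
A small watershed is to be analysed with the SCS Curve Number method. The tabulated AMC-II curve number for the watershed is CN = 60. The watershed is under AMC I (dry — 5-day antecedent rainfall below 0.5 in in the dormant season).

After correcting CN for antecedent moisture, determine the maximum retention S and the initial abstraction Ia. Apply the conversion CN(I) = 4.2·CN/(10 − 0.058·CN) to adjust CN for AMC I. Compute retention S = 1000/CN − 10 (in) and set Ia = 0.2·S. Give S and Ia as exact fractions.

S = 1000/63 in ≈ 15.873 in; Ia = 200/63 in ≈ 3.175 in

Adjust CN=60 to AMC I: 4.2·60/(10 − 0.058·60) → 252 ÷ (163/25) = 6300/163 ≈ 38.650
Retention S: 1000/CN − 10 with CN=38.650 → S = 1000/63 ≈ 15.873 in
Ia = 0.2S: 0.2·15.873 = 3.175 in (exactly 200/63)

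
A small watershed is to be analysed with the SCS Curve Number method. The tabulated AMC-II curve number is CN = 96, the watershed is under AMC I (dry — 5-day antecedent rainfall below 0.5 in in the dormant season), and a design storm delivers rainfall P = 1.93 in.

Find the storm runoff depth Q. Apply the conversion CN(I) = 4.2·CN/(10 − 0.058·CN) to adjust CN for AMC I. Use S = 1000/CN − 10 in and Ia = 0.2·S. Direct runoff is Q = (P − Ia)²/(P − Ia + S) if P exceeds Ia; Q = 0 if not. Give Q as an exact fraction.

Q = 119006281/108101700 in ≈ 1.101 in

Adjust CN=96 to AMC I: 4.2·96/(10 − 0.058·96) → (2016/5) ÷ (554/125) = 25200/277 ≈ 90.975
S = 1000/(25200/277) − 10 = 125/126 in ≈ 0.992 in
Ia = 0.2·(125/126) = 25/126 in ≈ 0.198 in
Excess rainfall: 1.930 − 0.198 = 1.732 in; P > Ia so Q > 0
Q: (10909/6300)² ÷ (17159/6300) = 119006281/108101700 in (≈ 1.101 in)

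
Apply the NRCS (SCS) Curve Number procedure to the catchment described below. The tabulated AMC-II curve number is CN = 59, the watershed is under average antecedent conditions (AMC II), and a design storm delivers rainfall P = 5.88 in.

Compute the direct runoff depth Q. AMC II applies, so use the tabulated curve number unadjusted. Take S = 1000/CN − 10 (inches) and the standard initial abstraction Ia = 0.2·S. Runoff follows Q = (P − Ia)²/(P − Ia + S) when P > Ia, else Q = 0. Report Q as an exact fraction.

AMC II — tabulated CN = 59 applies directly.
S = 1000/59 − 10 = 410/59 in ≈ 6.949 in
Ia = 0.2·(410/59) = 82/59 in ≈ 1.390 in
P − Ia = 5.880 − 1.390 = 6623/1475 ≈ 4.490 in (> 0, runoff occurs)
Q: (6623/1475)² ÷ (16873/1475) = 43864129/24887675 in (≈ 1.762 in)

Q = 43864129/24887675 in ≈ 1.762 in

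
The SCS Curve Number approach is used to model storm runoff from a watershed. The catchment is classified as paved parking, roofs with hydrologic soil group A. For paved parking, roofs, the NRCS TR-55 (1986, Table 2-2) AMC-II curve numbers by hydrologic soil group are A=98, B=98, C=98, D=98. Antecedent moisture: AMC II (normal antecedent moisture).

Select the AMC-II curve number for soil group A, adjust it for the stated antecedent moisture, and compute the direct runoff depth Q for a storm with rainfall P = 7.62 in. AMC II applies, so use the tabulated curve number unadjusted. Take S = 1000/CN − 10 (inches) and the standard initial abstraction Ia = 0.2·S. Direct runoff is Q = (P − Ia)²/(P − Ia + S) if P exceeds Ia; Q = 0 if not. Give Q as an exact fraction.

Q = 344807761/46719050 in ≈ 7.380 in

NRCS table: paved parking, roofs, soil group A → CN(II) = 98
AMC II — tabulated CN = 98 applies directly.
Max retention: S = 1000/98 − 10 = 10/49 in (≈ 0.204 in)
Ia = 0.2S: 0.2·0.204 = 0.041 in (exactly 2/49)
Excess rainfall: 7.620 − 0.041 = 7.579 in; P > Ia so Q > 0
Q = (18569/2450)²/((18569/2450) + 10/49) = (344807761/6002500)/(19069/2450) = 344807761/46719050 in ≈ 7.380 in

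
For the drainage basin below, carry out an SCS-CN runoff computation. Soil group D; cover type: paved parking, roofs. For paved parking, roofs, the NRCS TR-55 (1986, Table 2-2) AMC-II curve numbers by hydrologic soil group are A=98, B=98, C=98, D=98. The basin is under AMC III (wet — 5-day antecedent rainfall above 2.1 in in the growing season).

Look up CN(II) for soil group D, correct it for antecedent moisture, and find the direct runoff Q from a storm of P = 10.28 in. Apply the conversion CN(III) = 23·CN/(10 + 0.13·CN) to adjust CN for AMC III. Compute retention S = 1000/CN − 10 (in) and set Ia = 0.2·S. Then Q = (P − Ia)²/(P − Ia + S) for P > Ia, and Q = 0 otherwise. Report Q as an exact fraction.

Q = 83601361321/8216928825 in ≈ 10.174 in

NRCS table: paved parking, roofs, soil group D → CN(II) = 98
Wet (AMC III): CN(III) = 23·98/(10 + 0.13·98) = 2254/(1137/50) = 112700/1137 ≈ 99.120
S = 1000/(112700/1137) − 10 = 100/1127 in ≈ 0.089 in
Initial abstraction Ia = S/5 = (100/1127)/5 = 20/1127 ≈ 0.018 in
Since P=10.280 > Ia=0.018: effective rainfall P−Ia = 289139/28175 in
Q: (289139/28175)² ÷ (291639/28175) = 83601361321/8216928825 in (≈ 10.174 in)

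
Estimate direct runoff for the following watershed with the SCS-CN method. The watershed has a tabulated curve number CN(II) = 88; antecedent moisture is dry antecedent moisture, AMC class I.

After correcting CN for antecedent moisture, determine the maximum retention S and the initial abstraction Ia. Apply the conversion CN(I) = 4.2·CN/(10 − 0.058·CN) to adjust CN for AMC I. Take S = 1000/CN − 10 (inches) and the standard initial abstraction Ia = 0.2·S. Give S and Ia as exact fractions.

CN(I) from CN(II)=88: (4.2·88)/(10 − 0.058·88) = 3850/51 ≈ 75.490
Max retention: S = 1000/(3850/51) − 10 = 250/77 in (≈ 3.247 in)
Initial abstraction Ia = S/5 = (250/77)/5 = 50/77 ≈ 0.649 in

S = 250/77 in ≈ 3.247 in; Ia = 50/77 in ≈ 0.649 in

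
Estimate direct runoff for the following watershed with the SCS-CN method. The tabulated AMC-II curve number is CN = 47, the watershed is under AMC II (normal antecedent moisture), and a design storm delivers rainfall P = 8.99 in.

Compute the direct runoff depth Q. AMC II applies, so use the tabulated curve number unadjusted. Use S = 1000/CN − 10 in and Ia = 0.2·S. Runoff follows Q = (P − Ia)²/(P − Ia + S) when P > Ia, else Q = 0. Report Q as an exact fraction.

Q = 1001912409/397869100 in ≈ 2.518 in

AMC II — tabulated CN = 47 applies directly.
Retention S: 1000/CN − 10 with CN=47.000 → S = 530/47 ≈ 11.277 in
Ia = 0.2·(530/47) = 106/47 in ≈ 2.255 in
P − Ia = 8.990 − 2.255 = 31653/4700 ≈ 6.735 in (> 0, runoff occurs)
Q: (31653/4700)² ÷ (84653/4700) = 1001912409/397869100 in (≈ 2.518 in)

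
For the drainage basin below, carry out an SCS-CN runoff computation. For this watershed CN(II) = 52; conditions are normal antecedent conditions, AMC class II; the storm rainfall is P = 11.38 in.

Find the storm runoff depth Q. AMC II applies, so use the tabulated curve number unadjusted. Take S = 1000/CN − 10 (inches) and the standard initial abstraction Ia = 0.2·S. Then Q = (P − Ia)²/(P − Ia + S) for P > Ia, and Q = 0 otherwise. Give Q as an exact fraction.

Q = 38402809/7928050 in ≈ 4.844 in

CN(II) = 52; AMC II needs no correction.
Retention S: 1000/CN − 10 with CN=52.000 → S = 120/13 ≈ 9.231 in
Initial abstraction Ia = S/5 = (120/13)/5 = 24/13 ≈ 1.846 in
Since P=11.380 > Ia=1.846: effective rainfall P−Ia = 6197/650 in
Q = (6197/650)²/((6197/650) + 120/13) = (38402809/422500)/(12197/650) = 38402809/7928050 in ≈ 4.844 in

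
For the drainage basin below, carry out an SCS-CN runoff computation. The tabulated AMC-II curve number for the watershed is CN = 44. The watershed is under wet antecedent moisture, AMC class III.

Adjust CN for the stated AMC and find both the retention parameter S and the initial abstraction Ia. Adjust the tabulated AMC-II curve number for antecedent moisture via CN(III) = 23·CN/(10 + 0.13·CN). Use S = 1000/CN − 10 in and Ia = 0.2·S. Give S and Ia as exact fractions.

Adjust CN=44 to AMC III: 23·44/(10 + 0.13·44) → 1012 ÷ (393/25) = 25300/393 ≈ 64.377
S = 1000/(25300/393) − 10 = 1400/253 in ≈ 5.534 in
Ia = 0.2S: 0.2·5.534 = 1.107 in (exactly 280/253)

S = 1400/253 in ≈ 5.534 in; Ia = 280/253 in ≈ 1.107 in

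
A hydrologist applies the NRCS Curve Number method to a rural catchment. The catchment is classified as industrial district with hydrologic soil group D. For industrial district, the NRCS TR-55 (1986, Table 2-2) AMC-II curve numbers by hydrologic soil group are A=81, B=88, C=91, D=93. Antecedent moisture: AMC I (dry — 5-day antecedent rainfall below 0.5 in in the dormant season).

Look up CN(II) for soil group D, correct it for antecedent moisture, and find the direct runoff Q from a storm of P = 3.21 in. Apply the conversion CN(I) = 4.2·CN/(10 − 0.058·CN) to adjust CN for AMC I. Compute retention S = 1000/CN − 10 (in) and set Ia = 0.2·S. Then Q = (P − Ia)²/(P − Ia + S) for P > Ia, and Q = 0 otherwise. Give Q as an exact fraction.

NRCS table: industrial district, soil group D → CN(II) = 93
CN(I) from CN(II)=93: (4.2·93)/(10 − 0.058·93) = 27900/329 ≈ 84.802
Max retention: S = 1000/(27900/329) − 10 = 500/279 in (≈ 1.792 in)
Initial abstraction Ia = S/5 = (500/279)/5 = 100/279 ≈ 0.358 in
Since P=3.210 > Ia=0.358: effective rainfall P−Ia = 79559/27900 in
Q = (79559/27900)²/((79559/27900) + 500/279) = (6329634481/778410000)/(129559/27900) = 6329634481/3614696100 in ≈ 1.751 in

Q = 6329634481/3614696100 in ≈ 1.751 in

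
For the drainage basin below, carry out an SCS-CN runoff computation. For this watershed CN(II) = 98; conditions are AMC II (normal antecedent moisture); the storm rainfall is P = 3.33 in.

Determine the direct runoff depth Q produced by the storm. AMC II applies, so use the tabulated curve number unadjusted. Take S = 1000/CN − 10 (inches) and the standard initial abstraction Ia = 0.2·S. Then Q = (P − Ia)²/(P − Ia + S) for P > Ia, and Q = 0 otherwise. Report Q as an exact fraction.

Average conditions: CN = 98 (no AMC adjustment).
Retention S: 1000/CN − 10 with CN=98.000 → S = 10/49 ≈ 0.204 in
Ia = 0.2S: 0.2·0.204 = 0.041 in (exactly 2/49)
P − Ia = 3.330 − 0.041 = 16117/4900 ≈ 3.289 in (> 0, runoff occurs)
Runoff Q = (P−Ia)²/(P−Ia+S) = (3.289)²/(3.289+0.204) = 259757689/83873300 ≈ 3.097 in

Q = 259757689/83873300 in ≈ 3.097 in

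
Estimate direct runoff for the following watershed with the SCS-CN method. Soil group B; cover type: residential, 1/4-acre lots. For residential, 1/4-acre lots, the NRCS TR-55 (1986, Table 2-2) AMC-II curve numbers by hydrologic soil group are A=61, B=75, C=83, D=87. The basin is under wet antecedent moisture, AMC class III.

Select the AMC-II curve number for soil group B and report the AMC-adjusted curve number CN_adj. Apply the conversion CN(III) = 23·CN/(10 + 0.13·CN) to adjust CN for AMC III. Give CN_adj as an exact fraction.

NRCS table: residential, 1/4-acre lots, soil group B → CN(II) = 75
Wet (AMC III): CN(III) = 23·75/(10 + 0.13·75) = 1725/(79/4) = 6900/79 ≈ 87.342

CN_adj = 6900/79 ≈ 87.342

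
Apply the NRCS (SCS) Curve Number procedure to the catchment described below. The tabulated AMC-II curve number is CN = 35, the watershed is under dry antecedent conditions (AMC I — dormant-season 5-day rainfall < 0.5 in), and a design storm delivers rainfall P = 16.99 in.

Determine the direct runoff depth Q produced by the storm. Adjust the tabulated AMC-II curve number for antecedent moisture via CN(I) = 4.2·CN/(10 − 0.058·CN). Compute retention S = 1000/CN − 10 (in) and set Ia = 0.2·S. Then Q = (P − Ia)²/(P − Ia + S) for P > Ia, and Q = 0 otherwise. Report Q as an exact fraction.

CN(I) from CN(II)=35: (4.2·35)/(10 − 0.058·35) = 14700/797 ≈ 18.444
Max retention: S = 1000/(14700/797) − 10 = 6500/147 in (≈ 44.218 in)
Ia = 0.2·(6500/147) = 1300/147 in ≈ 8.844 in
Since P=16.990 > Ia=8.844: effective rainfall P−Ia = 119753/14700 in
Q = (119753/14700)²/((119753/14700) + 6500/147) = (14340781009/216090000)/(769753/14700) = 14340781009/11315369100 in ≈ 1.267 in

Q = 14340781009/11315369100 in ≈ 1.267 in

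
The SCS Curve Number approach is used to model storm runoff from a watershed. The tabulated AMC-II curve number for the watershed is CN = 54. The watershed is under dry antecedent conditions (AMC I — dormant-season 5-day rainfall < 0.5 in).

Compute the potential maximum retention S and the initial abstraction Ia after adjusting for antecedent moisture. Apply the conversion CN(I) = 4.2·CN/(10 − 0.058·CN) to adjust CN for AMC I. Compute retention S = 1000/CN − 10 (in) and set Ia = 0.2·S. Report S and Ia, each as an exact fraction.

CN(I) from CN(II)=54: (4.2·54)/(10 − 0.058·54) = 56700/1717 ≈ 33.023
Retention S: 1000/CN − 10 with CN=33.023 → S = 11500/567 ≈ 20.282 in
Initial abstraction Ia = S/5 = (11500/567)/5 = 2300/567 ≈ 4.056 in

S = 11500/567 in ≈ 20.282 in; Ia = 2300/567 in ≈ 4.056 in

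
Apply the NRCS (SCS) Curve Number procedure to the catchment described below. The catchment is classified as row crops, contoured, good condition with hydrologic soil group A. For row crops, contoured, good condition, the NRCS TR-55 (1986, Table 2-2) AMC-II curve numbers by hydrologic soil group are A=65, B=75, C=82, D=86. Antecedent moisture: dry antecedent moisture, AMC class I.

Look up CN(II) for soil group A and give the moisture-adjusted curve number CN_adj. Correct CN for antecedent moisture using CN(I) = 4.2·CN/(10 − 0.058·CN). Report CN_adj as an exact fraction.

NRCS table: row crops, contoured, good condition, soil group A → CN(II) = 65
Adjust CN=65 to AMC I: 4.2·65/(10 − 0.058·65) → 273 ÷ (623/100) = 3900/89 ≈ 43.820

CN_adj = 3900/89 ≈ 43.820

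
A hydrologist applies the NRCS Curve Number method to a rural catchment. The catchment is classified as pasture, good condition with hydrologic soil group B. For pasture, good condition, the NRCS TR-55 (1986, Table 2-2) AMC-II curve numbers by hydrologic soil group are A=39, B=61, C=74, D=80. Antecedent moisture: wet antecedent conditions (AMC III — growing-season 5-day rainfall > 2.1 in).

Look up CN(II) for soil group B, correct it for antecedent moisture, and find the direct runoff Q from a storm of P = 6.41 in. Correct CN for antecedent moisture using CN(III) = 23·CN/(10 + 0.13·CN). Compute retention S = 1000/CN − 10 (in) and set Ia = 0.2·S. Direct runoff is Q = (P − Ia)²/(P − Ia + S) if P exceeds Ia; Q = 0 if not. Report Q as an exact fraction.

NRCS table: pasture, good condition, soil group B → CN(II) = 61
CN(III) from CN(II)=61: (23·61)/(10 + 0.13·61) = 140300/1793 ≈ 78.249
Retention S: 1000/CN − 10 with CN=78.249 → S = 3900/1403 ≈ 2.780 in
Ia = 0.2·(3900/1403) = 780/1403 in ≈ 0.556 in
Excess rainfall: 6.410 − 0.556 = 5.854 in; P > Ia so Q > 0
Q = (821323/140300)²/((821323/140300) + 3900/1403) = (674571470329/19684090000)/(1211323/140300) = 674571470329/169948616900 in ≈ 3.969 in

Q = 674571470329/169948616900 in ≈ 3.969 in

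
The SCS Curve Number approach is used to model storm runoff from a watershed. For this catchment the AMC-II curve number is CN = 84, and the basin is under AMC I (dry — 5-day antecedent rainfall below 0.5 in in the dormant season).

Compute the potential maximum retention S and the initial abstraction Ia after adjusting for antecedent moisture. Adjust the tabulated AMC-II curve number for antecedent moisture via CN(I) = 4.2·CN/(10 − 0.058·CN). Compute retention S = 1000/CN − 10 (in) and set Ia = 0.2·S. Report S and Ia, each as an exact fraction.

Dry (AMC I): CN(I) = 4.2·84/(10 − 0.058·84) = (1764/5)/(641/125) = 44100/641 ≈ 68.799
Retention S: 1000/CN − 10 with CN=68.799 → S = 2000/441 ≈ 4.535 in
Initial abstraction Ia = S/5 = (2000/441)/5 = 400/441 ≈ 0.907 in

S = 2000/441 in ≈ 4.535 in; Ia = 400/441 in ≈ 0.907 in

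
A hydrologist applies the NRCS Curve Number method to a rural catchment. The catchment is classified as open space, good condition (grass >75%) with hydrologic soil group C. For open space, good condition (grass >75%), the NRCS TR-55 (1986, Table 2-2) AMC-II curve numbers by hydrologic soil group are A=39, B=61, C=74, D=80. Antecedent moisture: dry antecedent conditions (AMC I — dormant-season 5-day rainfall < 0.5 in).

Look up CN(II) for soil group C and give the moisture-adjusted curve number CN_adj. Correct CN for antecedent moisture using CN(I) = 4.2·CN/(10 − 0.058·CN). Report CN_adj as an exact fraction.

CN_adj = 77700/1427 ≈ 54.450

NRCS table: open space, good condition (grass >75%), soil group C → CN(II) = 74
CN(I) from CN(II)=74: (4.2·74)/(10 − 0.058·74) = 77700/1427 ≈ 54.450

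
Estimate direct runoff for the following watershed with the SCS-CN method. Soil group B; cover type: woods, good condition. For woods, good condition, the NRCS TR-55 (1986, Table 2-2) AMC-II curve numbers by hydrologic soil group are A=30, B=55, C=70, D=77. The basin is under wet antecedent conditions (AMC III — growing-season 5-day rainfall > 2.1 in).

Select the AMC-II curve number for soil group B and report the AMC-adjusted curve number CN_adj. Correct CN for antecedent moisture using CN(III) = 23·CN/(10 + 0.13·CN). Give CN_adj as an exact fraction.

CN_adj = 25300/343 ≈ 73.761

NRCS table: woods, good condition, soil group B → CN(II) = 55
Wet (AMC III): CN(III) = 23·55/(10 + 0.13·55) = 1265/(343/20) = 25300/343 ≈ 73.761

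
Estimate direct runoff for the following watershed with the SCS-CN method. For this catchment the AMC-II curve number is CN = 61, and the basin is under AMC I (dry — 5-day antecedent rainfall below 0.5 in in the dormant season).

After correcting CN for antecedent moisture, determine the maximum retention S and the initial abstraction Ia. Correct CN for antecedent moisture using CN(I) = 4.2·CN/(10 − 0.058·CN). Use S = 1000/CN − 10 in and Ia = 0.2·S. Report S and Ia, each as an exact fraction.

Adjust CN=61 to AMC I: 4.2·61/(10 − 0.058·61) → (1281/5) ÷ (3231/500) = 42700/1077 ≈ 39.647
Retention S: 1000/CN − 10 with CN=39.647 → S = 6500/427 ≈ 15.222 in
Ia = 0.2S: 0.2·15.222 = 3.044 in (exactly 1300/427)

S = 6500/427 in ≈ 15.222 in; Ia = 1300/427 in ≈ 3.044 in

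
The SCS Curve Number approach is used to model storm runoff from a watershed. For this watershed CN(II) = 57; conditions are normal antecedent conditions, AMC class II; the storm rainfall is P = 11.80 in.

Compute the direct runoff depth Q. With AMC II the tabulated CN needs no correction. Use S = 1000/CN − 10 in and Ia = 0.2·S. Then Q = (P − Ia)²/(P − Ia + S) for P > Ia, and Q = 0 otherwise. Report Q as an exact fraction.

Average conditions: CN = 57 (no AMC adjustment).
Max retention: S = 1000/57 − 10 = 430/57 in (≈ 7.544 in)
Initial abstraction Ia = S/5 = (430/57)/5 = 86/57 ≈ 1.509 in
P − Ia = 11.800 − 1.509 = 2933/285 ≈ 10.291 in (> 0, runoff occurs)
Q: (2933/285)² ÷ (5083/285) = 8602489/1448655 in (≈ 5.938 in)

Q = 8602489/1448655 in ≈ 5.938 in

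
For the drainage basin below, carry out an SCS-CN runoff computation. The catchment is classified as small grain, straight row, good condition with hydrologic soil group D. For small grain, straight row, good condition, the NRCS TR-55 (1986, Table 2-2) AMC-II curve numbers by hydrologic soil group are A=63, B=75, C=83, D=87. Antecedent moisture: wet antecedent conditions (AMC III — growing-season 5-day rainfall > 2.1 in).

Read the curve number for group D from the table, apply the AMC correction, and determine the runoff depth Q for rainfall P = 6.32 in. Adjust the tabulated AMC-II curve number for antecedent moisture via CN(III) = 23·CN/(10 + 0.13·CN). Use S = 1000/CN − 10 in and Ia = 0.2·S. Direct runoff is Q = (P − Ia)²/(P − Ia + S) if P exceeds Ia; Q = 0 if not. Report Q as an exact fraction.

Q = 47944038482/8558226975 in ≈ 5.602 in

NRCS table: small grain, straight row, good condition, soil group D → CN(II) = 87
Wet (AMC III): CN(III) = 23·87/(10 + 0.13·87) = 2001/(2131/100) = 200100/2131 ≈ 93.900
Max retention: S = 1000/(200100/2131) − 10 = 1300/2001 in (≈ 0.650 in)
Initial abstraction Ia = S/5 = (1300/2001)/5 = 260/2001 ≈ 0.130 in
Excess rainfall: 6.320 − 0.130 = 6.190 in; P > Ia so Q > 0
Runoff Q = (P−Ia)²/(P−Ia+S) = (6.190)²/(6.190+0.650) = 47944038482/8558226975 ≈ 5.602 in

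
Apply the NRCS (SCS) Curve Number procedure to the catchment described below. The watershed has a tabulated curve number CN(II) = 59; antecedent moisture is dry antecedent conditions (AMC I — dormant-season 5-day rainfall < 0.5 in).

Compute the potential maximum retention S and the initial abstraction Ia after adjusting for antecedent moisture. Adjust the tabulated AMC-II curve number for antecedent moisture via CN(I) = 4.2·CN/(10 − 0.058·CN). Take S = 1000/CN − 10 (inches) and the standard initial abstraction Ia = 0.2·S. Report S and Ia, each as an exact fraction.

S = 20500/1239 in ≈ 16.546 in; Ia = 4100/1239 in ≈ 3.309 in

Dry (AMC I): CN(I) = 4.2·59/(10 − 0.058·59) = (1239/5)/(3289/500) = 123900/3289 ≈ 37.671
Max retention: S = 1000/(123900/3289) − 10 = 20500/1239 in (≈ 16.546 in)
Ia = 0.2·(20500/1239) = 4100/1239 in ≈ 3.309 in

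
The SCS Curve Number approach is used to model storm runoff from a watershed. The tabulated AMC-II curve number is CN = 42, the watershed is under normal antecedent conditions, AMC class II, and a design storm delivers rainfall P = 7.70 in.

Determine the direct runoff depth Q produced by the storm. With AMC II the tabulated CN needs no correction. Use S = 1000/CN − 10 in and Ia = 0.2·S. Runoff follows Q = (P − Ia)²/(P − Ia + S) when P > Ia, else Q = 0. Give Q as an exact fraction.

Q = 1075369/826770 in ≈ 1.301 in

CN(II) = 42; AMC II needs no correction.
Retention S: 1000/CN − 10 with CN=42.000 → S = 290/21 ≈ 13.810 in
Ia = 0.2·(290/21) = 58/21 in ≈ 2.762 in
P − Ia = 7.700 − 2.762 = 1037/210 ≈ 4.938 in (> 0, runoff occurs)
Runoff Q = (P−Ia)²/(P−Ia+S) = (4.938)²/(4.938+13.810) = 1075369/826770 ≈ 1.301 in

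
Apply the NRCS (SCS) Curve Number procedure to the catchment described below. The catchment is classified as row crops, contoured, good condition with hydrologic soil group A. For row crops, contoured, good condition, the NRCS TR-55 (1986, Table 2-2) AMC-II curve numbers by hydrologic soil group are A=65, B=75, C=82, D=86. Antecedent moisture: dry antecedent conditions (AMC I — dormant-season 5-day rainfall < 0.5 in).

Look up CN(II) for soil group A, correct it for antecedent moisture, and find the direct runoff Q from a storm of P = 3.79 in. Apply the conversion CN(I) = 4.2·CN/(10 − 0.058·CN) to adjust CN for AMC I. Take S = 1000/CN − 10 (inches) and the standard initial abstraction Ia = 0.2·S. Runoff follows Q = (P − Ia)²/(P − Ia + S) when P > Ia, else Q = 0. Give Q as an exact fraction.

NRCS table: row crops, contoured, good condition, soil group A → CN(II) = 65
CN(I) from CN(II)=65: (4.2·65)/(10 − 0.058·65) = 3900/89 ≈ 43.820
Retention S: 1000/CN − 10 with CN=43.820 → S = 500/39 ≈ 12.821 in
Ia = 0.2S: 0.2·12.821 = 2.564 in (exactly 100/39)
P − Ia = 3.790 − 2.564 = 4781/3900 ≈ 1.226 in (> 0, runoff occurs)
Q = (4781/3900)²/((4781/3900) + 500/39) = (22857961/15210000)/(54781/3900) = 22857961/213645900 in ≈ 0.107 in

Q = 22857961/213645900 in ≈ 0.107 in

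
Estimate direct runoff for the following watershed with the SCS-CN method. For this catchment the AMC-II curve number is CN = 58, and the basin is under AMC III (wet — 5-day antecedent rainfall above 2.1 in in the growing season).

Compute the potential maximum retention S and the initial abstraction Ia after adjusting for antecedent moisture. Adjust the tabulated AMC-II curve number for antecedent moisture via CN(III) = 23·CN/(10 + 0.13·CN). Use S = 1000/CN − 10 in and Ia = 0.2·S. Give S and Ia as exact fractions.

CN(III) from CN(II)=58: (23·58)/(10 + 0.13·58) = 66700/877 ≈ 76.055
Retention S: 1000/CN − 10 with CN=76.055 → S = 2100/667 ≈ 3.148 in
Ia = 0.2S: 0.2·3.148 = 0.630 in (exactly 420/667)

S = 2100/667 in ≈ 3.148 in; Ia = 420/667 in ≈ 0.630 in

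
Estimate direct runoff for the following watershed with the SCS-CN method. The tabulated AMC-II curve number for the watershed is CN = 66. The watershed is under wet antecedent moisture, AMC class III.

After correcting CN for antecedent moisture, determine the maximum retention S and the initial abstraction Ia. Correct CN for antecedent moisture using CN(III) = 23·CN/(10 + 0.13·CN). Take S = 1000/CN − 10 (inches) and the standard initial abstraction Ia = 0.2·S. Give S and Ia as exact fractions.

CN(III) from CN(II)=66: (23·66)/(10 + 0.13·66) = 75900/929 ≈ 81.701
Retention S: 1000/CN − 10 with CN=81.701 → S = 1700/759 ≈ 2.240 in
Ia = 0.2S: 0.2·2.240 = 0.448 in (exactly 340/759)

S = 1700/759 in ≈ 2.240 in; Ia = 340/759 in ≈ 0.448 in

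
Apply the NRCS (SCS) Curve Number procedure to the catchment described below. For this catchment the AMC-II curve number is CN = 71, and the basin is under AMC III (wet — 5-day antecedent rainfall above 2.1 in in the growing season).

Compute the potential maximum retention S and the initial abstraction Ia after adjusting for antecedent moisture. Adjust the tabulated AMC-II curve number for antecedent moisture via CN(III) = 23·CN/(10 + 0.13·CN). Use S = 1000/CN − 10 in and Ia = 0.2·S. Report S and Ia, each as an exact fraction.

S = 2900/1633 in ≈ 1.776 in; Ia = 580/1633 in ≈ 0.355 in

CN(III) from CN(II)=71: (23·71)/(10 + 0.13·71) = 163300/1923 ≈ 84.919
Max retention: S = 1000/(163300/1923) − 10 = 2900/1633 in (≈ 1.776 in)
Initial abstraction Ia = S/5 = (2900/1633)/5 = 580/1633 ≈ 0.355 in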